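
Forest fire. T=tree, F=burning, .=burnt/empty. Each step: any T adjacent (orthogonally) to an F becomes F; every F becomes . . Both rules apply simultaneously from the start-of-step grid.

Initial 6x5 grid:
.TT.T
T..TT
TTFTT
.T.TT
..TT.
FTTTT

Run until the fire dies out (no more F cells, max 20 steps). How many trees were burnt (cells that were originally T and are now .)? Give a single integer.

Answer: 17

Derivation:
Step 1: +3 fires, +2 burnt (F count now 3)
Step 2: +6 fires, +3 burnt (F count now 6)
Step 3: +6 fires, +6 burnt (F count now 6)
Step 4: +2 fires, +6 burnt (F count now 2)
Step 5: +0 fires, +2 burnt (F count now 0)
Fire out after step 5
Initially T: 19, now '.': 28
Total burnt (originally-T cells now '.'): 17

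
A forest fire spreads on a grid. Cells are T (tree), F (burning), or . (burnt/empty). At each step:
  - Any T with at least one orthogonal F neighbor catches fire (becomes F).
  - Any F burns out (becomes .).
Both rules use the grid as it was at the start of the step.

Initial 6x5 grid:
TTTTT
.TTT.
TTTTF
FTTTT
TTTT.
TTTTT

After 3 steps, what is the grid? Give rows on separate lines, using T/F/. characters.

Step 1: 5 trees catch fire, 2 burn out
  TTTTT
  .TTT.
  FTTF.
  .FTTF
  FTTT.
  TTTTT
Step 2: 7 trees catch fire, 5 burn out
  TTTTT
  .TTF.
  .FF..
  ..FF.
  .FTT.
  FTTTT
Step 3: 6 trees catch fire, 7 burn out
  TTTFT
  .FF..
  .....
  .....
  ..FF.
  .FTTT

TTTFT
.FF..
.....
.....
..FF.
.FTTT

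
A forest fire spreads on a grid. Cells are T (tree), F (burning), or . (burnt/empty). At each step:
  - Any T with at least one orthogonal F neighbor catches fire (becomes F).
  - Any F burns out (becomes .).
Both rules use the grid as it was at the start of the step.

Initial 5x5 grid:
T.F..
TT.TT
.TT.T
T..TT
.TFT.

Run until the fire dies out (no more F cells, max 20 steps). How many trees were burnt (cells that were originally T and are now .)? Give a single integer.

Step 1: +2 fires, +2 burnt (F count now 2)
Step 2: +1 fires, +2 burnt (F count now 1)
Step 3: +1 fires, +1 burnt (F count now 1)
Step 4: +1 fires, +1 burnt (F count now 1)
Step 5: +1 fires, +1 burnt (F count now 1)
Step 6: +1 fires, +1 burnt (F count now 1)
Step 7: +0 fires, +1 burnt (F count now 0)
Fire out after step 7
Initially T: 13, now '.': 19
Total burnt (originally-T cells now '.'): 7

Answer: 7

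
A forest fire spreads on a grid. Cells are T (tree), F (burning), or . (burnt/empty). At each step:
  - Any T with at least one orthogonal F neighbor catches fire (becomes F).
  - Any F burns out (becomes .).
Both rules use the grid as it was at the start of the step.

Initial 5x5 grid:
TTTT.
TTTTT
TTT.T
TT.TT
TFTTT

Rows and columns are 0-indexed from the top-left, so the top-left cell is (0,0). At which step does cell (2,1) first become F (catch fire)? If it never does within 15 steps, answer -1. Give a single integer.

Step 1: cell (2,1)='T' (+3 fires, +1 burnt)
Step 2: cell (2,1)='F' (+3 fires, +3 burnt)
  -> target ignites at step 2
Step 3: cell (2,1)='.' (+5 fires, +3 burnt)
Step 4: cell (2,1)='.' (+4 fires, +5 burnt)
Step 5: cell (2,1)='.' (+4 fires, +4 burnt)
Step 6: cell (2,1)='.' (+2 fires, +4 burnt)
Step 7: cell (2,1)='.' (+0 fires, +2 burnt)
  fire out at step 7

2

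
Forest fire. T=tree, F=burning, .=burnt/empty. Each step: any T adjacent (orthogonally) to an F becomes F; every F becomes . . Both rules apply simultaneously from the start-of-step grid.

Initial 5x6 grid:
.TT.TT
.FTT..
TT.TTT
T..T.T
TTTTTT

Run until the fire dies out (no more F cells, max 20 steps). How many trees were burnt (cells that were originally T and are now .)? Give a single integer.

Answer: 18

Derivation:
Step 1: +3 fires, +1 burnt (F count now 3)
Step 2: +3 fires, +3 burnt (F count now 3)
Step 3: +2 fires, +3 burnt (F count now 2)
Step 4: +3 fires, +2 burnt (F count now 3)
Step 5: +3 fires, +3 burnt (F count now 3)
Step 6: +3 fires, +3 burnt (F count now 3)
Step 7: +1 fires, +3 burnt (F count now 1)
Step 8: +0 fires, +1 burnt (F count now 0)
Fire out after step 8
Initially T: 20, now '.': 28
Total burnt (originally-T cells now '.'): 18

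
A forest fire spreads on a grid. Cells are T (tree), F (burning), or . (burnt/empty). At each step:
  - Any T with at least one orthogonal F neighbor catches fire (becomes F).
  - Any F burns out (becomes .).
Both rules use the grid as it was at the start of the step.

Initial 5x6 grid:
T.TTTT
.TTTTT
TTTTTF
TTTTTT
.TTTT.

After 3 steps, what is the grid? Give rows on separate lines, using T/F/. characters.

Step 1: 3 trees catch fire, 1 burn out
  T.TTTT
  .TTTTF
  TTTTF.
  TTTTTF
  .TTTT.
Step 2: 4 trees catch fire, 3 burn out
  T.TTTF
  .TTTF.
  TTTF..
  TTTTF.
  .TTTT.
Step 3: 5 trees catch fire, 4 burn out
  T.TTF.
  .TTF..
  TTF...
  TTTF..
  .TTTF.

T.TTF.
.TTF..
TTF...
TTTF..
.TTTF.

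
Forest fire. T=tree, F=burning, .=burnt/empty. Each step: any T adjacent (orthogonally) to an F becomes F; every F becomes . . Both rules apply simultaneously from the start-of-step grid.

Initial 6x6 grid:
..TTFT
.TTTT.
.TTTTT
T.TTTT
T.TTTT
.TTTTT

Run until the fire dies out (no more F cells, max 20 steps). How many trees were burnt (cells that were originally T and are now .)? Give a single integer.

Answer: 25

Derivation:
Step 1: +3 fires, +1 burnt (F count now 3)
Step 2: +3 fires, +3 burnt (F count now 3)
Step 3: +4 fires, +3 burnt (F count now 4)
Step 4: +5 fires, +4 burnt (F count now 5)
Step 5: +5 fires, +5 burnt (F count now 5)
Step 6: +3 fires, +5 burnt (F count now 3)
Step 7: +1 fires, +3 burnt (F count now 1)
Step 8: +1 fires, +1 burnt (F count now 1)
Step 9: +0 fires, +1 burnt (F count now 0)
Fire out after step 9
Initially T: 27, now '.': 34
Total burnt (originally-T cells now '.'): 25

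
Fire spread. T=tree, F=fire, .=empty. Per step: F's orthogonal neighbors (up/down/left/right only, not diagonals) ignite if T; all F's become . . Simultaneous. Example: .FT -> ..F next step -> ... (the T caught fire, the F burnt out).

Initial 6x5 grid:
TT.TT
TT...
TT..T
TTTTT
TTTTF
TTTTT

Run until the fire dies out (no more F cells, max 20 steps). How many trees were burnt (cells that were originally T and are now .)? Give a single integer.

Answer: 21

Derivation:
Step 1: +3 fires, +1 burnt (F count now 3)
Step 2: +4 fires, +3 burnt (F count now 4)
Step 3: +3 fires, +4 burnt (F count now 3)
Step 4: +3 fires, +3 burnt (F count now 3)
Step 5: +3 fires, +3 burnt (F count now 3)
Step 6: +2 fires, +3 burnt (F count now 2)
Step 7: +2 fires, +2 burnt (F count now 2)
Step 8: +1 fires, +2 burnt (F count now 1)
Step 9: +0 fires, +1 burnt (F count now 0)
Fire out after step 9
Initially T: 23, now '.': 28
Total burnt (originally-T cells now '.'): 21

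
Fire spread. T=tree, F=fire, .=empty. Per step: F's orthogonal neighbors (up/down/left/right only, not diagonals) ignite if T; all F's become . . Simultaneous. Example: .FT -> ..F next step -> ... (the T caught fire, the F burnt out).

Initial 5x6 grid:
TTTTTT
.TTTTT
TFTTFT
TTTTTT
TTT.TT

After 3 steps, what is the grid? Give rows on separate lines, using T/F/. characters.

Step 1: 8 trees catch fire, 2 burn out
  TTTTTT
  .FTTFT
  F.FF.F
  TFTTFT
  TTT.TT
Step 2: 11 trees catch fire, 8 burn out
  TFTTFT
  ..FF.F
  ......
  F.FF.F
  TFT.FT
Step 3: 7 trees catch fire, 11 burn out
  F.FF.F
  ......
  ......
  ......
  F.F..F

F.FF.F
......
......
......
F.F..F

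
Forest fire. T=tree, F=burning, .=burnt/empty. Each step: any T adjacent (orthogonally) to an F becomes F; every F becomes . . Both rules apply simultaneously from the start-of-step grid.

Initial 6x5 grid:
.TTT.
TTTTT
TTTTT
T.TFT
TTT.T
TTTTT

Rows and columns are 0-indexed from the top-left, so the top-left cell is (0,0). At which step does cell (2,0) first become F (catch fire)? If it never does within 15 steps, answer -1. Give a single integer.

Step 1: cell (2,0)='T' (+3 fires, +1 burnt)
Step 2: cell (2,0)='T' (+5 fires, +3 burnt)
Step 3: cell (2,0)='T' (+7 fires, +5 burnt)
Step 4: cell (2,0)='F' (+6 fires, +7 burnt)
  -> target ignites at step 4
Step 5: cell (2,0)='.' (+4 fires, +6 burnt)
Step 6: cell (2,0)='.' (+0 fires, +4 burnt)
  fire out at step 6

4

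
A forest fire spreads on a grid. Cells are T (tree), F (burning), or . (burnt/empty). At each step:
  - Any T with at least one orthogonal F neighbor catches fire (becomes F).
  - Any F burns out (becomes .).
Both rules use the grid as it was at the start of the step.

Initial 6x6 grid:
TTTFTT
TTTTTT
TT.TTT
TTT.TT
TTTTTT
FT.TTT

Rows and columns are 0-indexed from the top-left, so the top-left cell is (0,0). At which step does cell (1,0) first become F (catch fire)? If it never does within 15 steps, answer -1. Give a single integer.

Step 1: cell (1,0)='T' (+5 fires, +2 burnt)
Step 2: cell (1,0)='T' (+7 fires, +5 burnt)
Step 3: cell (1,0)='T' (+7 fires, +7 burnt)
Step 4: cell (1,0)='F' (+6 fires, +7 burnt)
  -> target ignites at step 4
Step 5: cell (1,0)='.' (+3 fires, +6 burnt)
Step 6: cell (1,0)='.' (+2 fires, +3 burnt)
Step 7: cell (1,0)='.' (+1 fires, +2 burnt)
Step 8: cell (1,0)='.' (+0 fires, +1 burnt)
  fire out at step 8

4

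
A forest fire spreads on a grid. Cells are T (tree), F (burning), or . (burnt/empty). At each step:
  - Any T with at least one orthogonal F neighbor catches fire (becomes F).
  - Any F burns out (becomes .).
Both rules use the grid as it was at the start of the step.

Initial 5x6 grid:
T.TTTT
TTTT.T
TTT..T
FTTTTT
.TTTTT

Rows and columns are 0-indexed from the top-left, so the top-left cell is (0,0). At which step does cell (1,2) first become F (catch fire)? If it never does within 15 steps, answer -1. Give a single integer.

Step 1: cell (1,2)='T' (+2 fires, +1 burnt)
Step 2: cell (1,2)='T' (+4 fires, +2 burnt)
Step 3: cell (1,2)='T' (+5 fires, +4 burnt)
Step 4: cell (1,2)='F' (+3 fires, +5 burnt)
  -> target ignites at step 4
Step 5: cell (1,2)='.' (+4 fires, +3 burnt)
Step 6: cell (1,2)='.' (+3 fires, +4 burnt)
Step 7: cell (1,2)='.' (+2 fires, +3 burnt)
Step 8: cell (1,2)='.' (+1 fires, +2 burnt)
Step 9: cell (1,2)='.' (+0 fires, +1 burnt)
  fire out at step 9

4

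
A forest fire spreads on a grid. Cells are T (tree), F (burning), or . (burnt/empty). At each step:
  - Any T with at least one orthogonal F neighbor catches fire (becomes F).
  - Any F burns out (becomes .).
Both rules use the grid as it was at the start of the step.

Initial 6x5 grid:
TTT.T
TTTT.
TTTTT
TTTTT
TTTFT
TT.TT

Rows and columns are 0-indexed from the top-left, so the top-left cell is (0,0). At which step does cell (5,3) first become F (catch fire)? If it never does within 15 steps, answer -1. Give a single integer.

Step 1: cell (5,3)='F' (+4 fires, +1 burnt)
  -> target ignites at step 1
Step 2: cell (5,3)='.' (+5 fires, +4 burnt)
Step 3: cell (5,3)='.' (+6 fires, +5 burnt)
Step 4: cell (5,3)='.' (+4 fires, +6 burnt)
Step 5: cell (5,3)='.' (+3 fires, +4 burnt)
Step 6: cell (5,3)='.' (+2 fires, +3 burnt)
Step 7: cell (5,3)='.' (+1 fires, +2 burnt)
Step 8: cell (5,3)='.' (+0 fires, +1 burnt)
  fire out at step 8

1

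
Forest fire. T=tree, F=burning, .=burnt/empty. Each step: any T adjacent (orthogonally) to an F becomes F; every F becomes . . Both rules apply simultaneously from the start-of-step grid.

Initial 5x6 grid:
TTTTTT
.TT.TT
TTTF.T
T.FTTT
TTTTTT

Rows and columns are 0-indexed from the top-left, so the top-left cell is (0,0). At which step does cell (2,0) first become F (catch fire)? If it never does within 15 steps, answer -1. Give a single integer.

Step 1: cell (2,0)='T' (+3 fires, +2 burnt)
Step 2: cell (2,0)='T' (+5 fires, +3 burnt)
Step 3: cell (2,0)='F' (+6 fires, +5 burnt)
  -> target ignites at step 3
Step 4: cell (2,0)='.' (+5 fires, +6 burnt)
Step 5: cell (2,0)='.' (+3 fires, +5 burnt)
Step 6: cell (2,0)='.' (+2 fires, +3 burnt)
Step 7: cell (2,0)='.' (+0 fires, +2 burnt)
  fire out at step 7

3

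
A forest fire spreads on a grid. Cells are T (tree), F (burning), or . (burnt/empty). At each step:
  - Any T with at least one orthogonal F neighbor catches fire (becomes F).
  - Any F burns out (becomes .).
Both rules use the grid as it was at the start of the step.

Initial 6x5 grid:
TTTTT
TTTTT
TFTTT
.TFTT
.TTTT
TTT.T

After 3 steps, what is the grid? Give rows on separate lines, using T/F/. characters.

Step 1: 6 trees catch fire, 2 burn out
  TTTTT
  TFTTT
  F.FTT
  .F.FT
  .TFTT
  TTT.T
Step 2: 8 trees catch fire, 6 burn out
  TFTTT
  F.FTT
  ...FT
  ....F
  .F.FT
  TTF.T
Step 3: 6 trees catch fire, 8 burn out
  F.FTT
  ...FT
  ....F
  .....
  ....F
  TF..T

F.FTT
...FT
....F
.....
....F
TF..T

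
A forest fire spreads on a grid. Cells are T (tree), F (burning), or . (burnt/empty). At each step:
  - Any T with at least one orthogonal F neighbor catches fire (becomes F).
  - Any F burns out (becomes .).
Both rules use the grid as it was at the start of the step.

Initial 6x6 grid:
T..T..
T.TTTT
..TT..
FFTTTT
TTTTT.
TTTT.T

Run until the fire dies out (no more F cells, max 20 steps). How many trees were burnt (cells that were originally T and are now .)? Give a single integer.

Answer: 20

Derivation:
Step 1: +3 fires, +2 burnt (F count now 3)
Step 2: +5 fires, +3 burnt (F count now 5)
Step 3: +5 fires, +5 burnt (F count now 5)
Step 4: +4 fires, +5 burnt (F count now 4)
Step 5: +2 fires, +4 burnt (F count now 2)
Step 6: +1 fires, +2 burnt (F count now 1)
Step 7: +0 fires, +1 burnt (F count now 0)
Fire out after step 7
Initially T: 23, now '.': 33
Total burnt (originally-T cells now '.'): 20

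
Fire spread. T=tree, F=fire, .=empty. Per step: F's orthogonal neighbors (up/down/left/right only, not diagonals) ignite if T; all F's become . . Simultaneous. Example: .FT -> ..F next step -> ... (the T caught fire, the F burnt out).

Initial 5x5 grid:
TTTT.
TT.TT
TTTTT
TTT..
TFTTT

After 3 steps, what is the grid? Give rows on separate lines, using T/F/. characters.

Step 1: 3 trees catch fire, 1 burn out
  TTTT.
  TT.TT
  TTTTT
  TFT..
  F.FTT
Step 2: 4 trees catch fire, 3 burn out
  TTTT.
  TT.TT
  TFTTT
  F.F..
  ...FT
Step 3: 4 trees catch fire, 4 burn out
  TTTT.
  TF.TT
  F.FTT
  .....
  ....F

TTTT.
TF.TT
F.FTT
.....
....F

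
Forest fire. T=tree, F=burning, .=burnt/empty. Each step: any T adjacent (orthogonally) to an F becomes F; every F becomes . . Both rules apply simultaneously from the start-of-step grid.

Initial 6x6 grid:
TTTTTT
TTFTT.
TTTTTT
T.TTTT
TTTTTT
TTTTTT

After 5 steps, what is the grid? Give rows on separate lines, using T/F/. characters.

Step 1: 4 trees catch fire, 1 burn out
  TTFTTT
  TF.FT.
  TTFTTT
  T.TTTT
  TTTTTT
  TTTTTT
Step 2: 7 trees catch fire, 4 burn out
  TF.FTT
  F...F.
  TF.FTT
  T.FTTT
  TTTTTT
  TTTTTT
Step 3: 6 trees catch fire, 7 burn out
  F...FT
  ......
  F...FT
  T..FTT
  TTFTTT
  TTTTTT
Step 4: 7 trees catch fire, 6 burn out
  .....F
  ......
  .....F
  F...FT
  TF.FTT
  TTFTTT
Step 5: 5 trees catch fire, 7 burn out
  ......
  ......
  ......
  .....F
  F...FT
  TF.FTT

......
......
......
.....F
F...FT
TF.FTT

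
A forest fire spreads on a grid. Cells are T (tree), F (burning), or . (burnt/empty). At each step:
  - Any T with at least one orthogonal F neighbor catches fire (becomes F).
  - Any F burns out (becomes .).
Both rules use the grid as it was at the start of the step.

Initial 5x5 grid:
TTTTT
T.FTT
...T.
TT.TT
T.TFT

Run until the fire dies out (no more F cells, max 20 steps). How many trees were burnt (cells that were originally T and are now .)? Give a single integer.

Step 1: +5 fires, +2 burnt (F count now 5)
Step 2: +5 fires, +5 burnt (F count now 5)
Step 3: +2 fires, +5 burnt (F count now 2)
Step 4: +1 fires, +2 burnt (F count now 1)
Step 5: +0 fires, +1 burnt (F count now 0)
Fire out after step 5
Initially T: 16, now '.': 22
Total burnt (originally-T cells now '.'): 13

Answer: 13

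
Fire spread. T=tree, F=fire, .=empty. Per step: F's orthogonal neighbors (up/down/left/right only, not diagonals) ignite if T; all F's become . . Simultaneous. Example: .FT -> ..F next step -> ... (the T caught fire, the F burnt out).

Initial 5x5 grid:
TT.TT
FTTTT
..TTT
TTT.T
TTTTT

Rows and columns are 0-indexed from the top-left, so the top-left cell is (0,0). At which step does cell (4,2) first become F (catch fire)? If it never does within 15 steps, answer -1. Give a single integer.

Step 1: cell (4,2)='T' (+2 fires, +1 burnt)
Step 2: cell (4,2)='T' (+2 fires, +2 burnt)
Step 3: cell (4,2)='T' (+2 fires, +2 burnt)
Step 4: cell (4,2)='T' (+4 fires, +2 burnt)
Step 5: cell (4,2)='F' (+4 fires, +4 burnt)
  -> target ignites at step 5
Step 6: cell (4,2)='.' (+4 fires, +4 burnt)
Step 7: cell (4,2)='.' (+2 fires, +4 burnt)
Step 8: cell (4,2)='.' (+0 fires, +2 burnt)
  fire out at step 8

5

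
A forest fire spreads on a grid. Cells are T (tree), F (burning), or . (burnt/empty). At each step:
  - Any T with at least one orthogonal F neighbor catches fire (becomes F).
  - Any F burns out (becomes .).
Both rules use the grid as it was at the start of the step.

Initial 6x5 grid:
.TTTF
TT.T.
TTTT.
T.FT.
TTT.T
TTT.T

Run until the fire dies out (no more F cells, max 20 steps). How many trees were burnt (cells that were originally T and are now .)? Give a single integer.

Answer: 18

Derivation:
Step 1: +4 fires, +2 burnt (F count now 4)
Step 2: +6 fires, +4 burnt (F count now 6)
Step 3: +5 fires, +6 burnt (F count now 5)
Step 4: +3 fires, +5 burnt (F count now 3)
Step 5: +0 fires, +3 burnt (F count now 0)
Fire out after step 5
Initially T: 20, now '.': 28
Total burnt (originally-T cells now '.'): 18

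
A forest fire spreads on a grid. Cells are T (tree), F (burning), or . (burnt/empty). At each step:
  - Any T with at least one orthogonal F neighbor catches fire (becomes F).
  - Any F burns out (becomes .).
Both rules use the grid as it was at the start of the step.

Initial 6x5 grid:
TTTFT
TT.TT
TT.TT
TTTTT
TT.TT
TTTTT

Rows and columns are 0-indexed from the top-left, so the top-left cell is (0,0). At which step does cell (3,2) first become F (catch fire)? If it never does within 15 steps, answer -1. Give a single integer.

Step 1: cell (3,2)='T' (+3 fires, +1 burnt)
Step 2: cell (3,2)='T' (+3 fires, +3 burnt)
Step 3: cell (3,2)='T' (+4 fires, +3 burnt)
Step 4: cell (3,2)='F' (+5 fires, +4 burnt)
  -> target ignites at step 4
Step 5: cell (3,2)='.' (+4 fires, +5 burnt)
Step 6: cell (3,2)='.' (+4 fires, +4 burnt)
Step 7: cell (3,2)='.' (+2 fires, +4 burnt)
Step 8: cell (3,2)='.' (+1 fires, +2 burnt)
Step 9: cell (3,2)='.' (+0 fires, +1 burnt)
  fire out at step 9

4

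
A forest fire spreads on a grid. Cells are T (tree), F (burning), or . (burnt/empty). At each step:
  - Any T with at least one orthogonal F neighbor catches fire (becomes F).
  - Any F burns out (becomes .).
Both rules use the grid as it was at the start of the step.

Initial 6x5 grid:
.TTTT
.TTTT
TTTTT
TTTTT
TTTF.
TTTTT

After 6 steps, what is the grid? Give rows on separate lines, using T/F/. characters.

Step 1: 3 trees catch fire, 1 burn out
  .TTTT
  .TTTT
  TTTTT
  TTTFT
  TTF..
  TTTFT
Step 2: 6 trees catch fire, 3 burn out
  .TTTT
  .TTTT
  TTTFT
  TTF.F
  TF...
  TTF.F
Step 3: 6 trees catch fire, 6 burn out
  .TTTT
  .TTFT
  TTF.F
  TF...
  F....
  TF...
Step 4: 6 trees catch fire, 6 burn out
  .TTFT
  .TF.F
  TF...
  F....
  .....
  F....
Step 5: 4 trees catch fire, 6 burn out
  .TF.F
  .F...
  F....
  .....
  .....
  .....
Step 6: 1 trees catch fire, 4 burn out
  .F...
  .....
  .....
  .....
  .....
  .....

.F...
.....
.....
.....
.....
.....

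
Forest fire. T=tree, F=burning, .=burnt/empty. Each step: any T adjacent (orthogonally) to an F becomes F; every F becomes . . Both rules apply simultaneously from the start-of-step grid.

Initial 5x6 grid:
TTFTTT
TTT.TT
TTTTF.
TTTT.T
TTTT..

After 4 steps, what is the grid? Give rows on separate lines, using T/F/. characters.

Step 1: 5 trees catch fire, 2 burn out
  TF.FTT
  TTF.FT
  TTTF..
  TTTT.T
  TTTT..
Step 2: 6 trees catch fire, 5 burn out
  F...FT
  TF...F
  TTF...
  TTTF.T
  TTTT..
Step 3: 5 trees catch fire, 6 burn out
  .....F
  F.....
  TF....
  TTF..T
  TTTF..
Step 4: 3 trees catch fire, 5 burn out
  ......
  ......
  F.....
  TF...T
  TTF...

......
......
F.....
TF...T
TTF...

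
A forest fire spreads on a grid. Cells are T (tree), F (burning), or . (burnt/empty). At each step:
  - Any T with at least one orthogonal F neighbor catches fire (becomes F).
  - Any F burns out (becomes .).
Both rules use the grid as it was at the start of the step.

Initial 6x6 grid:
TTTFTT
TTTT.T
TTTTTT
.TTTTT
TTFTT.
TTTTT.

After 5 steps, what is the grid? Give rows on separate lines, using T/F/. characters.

Step 1: 7 trees catch fire, 2 burn out
  TTF.FT
  TTTF.T
  TTTTTT
  .TFTTT
  TF.FT.
  TTFTT.
Step 2: 11 trees catch fire, 7 burn out
  TF...F
  TTF..T
  TTFFTT
  .F.FTT
  F...F.
  TF.FT.
Step 3: 8 trees catch fire, 11 burn out
  F.....
  TF...F
  TF..FT
  ....FT
  ......
  F...F.
Step 4: 4 trees catch fire, 8 burn out
  ......
  F.....
  F....F
  .....F
  ......
  ......
Step 5: 0 trees catch fire, 4 burn out
  ......
  ......
  ......
  ......
  ......
  ......

......
......
......
......
......
......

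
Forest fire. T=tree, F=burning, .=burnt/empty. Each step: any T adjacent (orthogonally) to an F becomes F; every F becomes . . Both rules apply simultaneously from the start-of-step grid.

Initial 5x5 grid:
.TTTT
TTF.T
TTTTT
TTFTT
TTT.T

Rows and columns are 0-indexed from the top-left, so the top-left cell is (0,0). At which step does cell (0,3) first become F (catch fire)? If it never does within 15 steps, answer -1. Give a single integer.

Step 1: cell (0,3)='T' (+6 fires, +2 burnt)
Step 2: cell (0,3)='F' (+8 fires, +6 burnt)
  -> target ignites at step 2
Step 3: cell (0,3)='.' (+5 fires, +8 burnt)
Step 4: cell (0,3)='.' (+1 fires, +5 burnt)
Step 5: cell (0,3)='.' (+0 fires, +1 burnt)
  fire out at step 5

2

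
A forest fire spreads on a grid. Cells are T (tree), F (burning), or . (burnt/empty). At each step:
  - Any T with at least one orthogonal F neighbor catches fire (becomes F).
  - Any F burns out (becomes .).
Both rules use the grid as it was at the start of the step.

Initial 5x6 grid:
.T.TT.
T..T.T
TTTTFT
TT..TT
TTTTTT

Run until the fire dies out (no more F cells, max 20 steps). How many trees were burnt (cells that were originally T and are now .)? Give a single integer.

Step 1: +3 fires, +1 burnt (F count now 3)
Step 2: +5 fires, +3 burnt (F count now 5)
Step 3: +4 fires, +5 burnt (F count now 4)
Step 4: +4 fires, +4 burnt (F count now 4)
Step 5: +3 fires, +4 burnt (F count now 3)
Step 6: +1 fires, +3 burnt (F count now 1)
Step 7: +0 fires, +1 burnt (F count now 0)
Fire out after step 7
Initially T: 21, now '.': 29
Total burnt (originally-T cells now '.'): 20

Answer: 20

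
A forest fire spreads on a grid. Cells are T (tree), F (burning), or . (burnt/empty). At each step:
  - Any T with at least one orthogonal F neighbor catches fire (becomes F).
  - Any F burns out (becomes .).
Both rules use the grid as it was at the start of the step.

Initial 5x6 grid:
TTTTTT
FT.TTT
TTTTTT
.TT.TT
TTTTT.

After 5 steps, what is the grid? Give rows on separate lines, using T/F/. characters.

Step 1: 3 trees catch fire, 1 burn out
  FTTTTT
  .F.TTT
  FTTTTT
  .TT.TT
  TTTTT.
Step 2: 2 trees catch fire, 3 burn out
  .FTTTT
  ...TTT
  .FTTTT
  .TT.TT
  TTTTT.
Step 3: 3 trees catch fire, 2 burn out
  ..FTTT
  ...TTT
  ..FTTT
  .FT.TT
  TTTTT.
Step 4: 4 trees catch fire, 3 burn out
  ...FTT
  ...TTT
  ...FTT
  ..F.TT
  TFTTT.
Step 5: 5 trees catch fire, 4 burn out
  ....FT
  ...FTT
  ....FT
  ....TT
  F.FTT.

....FT
...FTT
....FT
....TT
F.FTT.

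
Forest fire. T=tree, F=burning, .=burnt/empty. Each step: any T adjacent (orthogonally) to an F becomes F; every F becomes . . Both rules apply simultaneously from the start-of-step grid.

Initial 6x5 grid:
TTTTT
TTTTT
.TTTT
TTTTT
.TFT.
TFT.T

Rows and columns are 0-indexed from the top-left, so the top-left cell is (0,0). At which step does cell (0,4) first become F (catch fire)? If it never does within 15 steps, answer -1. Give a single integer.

Step 1: cell (0,4)='T' (+5 fires, +2 burnt)
Step 2: cell (0,4)='T' (+3 fires, +5 burnt)
Step 3: cell (0,4)='T' (+5 fires, +3 burnt)
Step 4: cell (0,4)='T' (+4 fires, +5 burnt)
Step 5: cell (0,4)='T' (+4 fires, +4 burnt)
Step 6: cell (0,4)='F' (+2 fires, +4 burnt)
  -> target ignites at step 6
Step 7: cell (0,4)='.' (+0 fires, +2 burnt)
  fire out at step 7

6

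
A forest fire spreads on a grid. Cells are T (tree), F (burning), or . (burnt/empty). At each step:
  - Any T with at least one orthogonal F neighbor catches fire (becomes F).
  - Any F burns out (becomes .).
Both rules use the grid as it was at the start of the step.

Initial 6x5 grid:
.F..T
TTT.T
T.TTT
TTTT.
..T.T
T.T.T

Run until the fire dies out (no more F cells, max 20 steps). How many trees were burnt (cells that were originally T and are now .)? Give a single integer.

Step 1: +1 fires, +1 burnt (F count now 1)
Step 2: +2 fires, +1 burnt (F count now 2)
Step 3: +2 fires, +2 burnt (F count now 2)
Step 4: +3 fires, +2 burnt (F count now 3)
Step 5: +4 fires, +3 burnt (F count now 4)
Step 6: +2 fires, +4 burnt (F count now 2)
Step 7: +1 fires, +2 burnt (F count now 1)
Step 8: +0 fires, +1 burnt (F count now 0)
Fire out after step 8
Initially T: 18, now '.': 27
Total burnt (originally-T cells now '.'): 15

Answer: 15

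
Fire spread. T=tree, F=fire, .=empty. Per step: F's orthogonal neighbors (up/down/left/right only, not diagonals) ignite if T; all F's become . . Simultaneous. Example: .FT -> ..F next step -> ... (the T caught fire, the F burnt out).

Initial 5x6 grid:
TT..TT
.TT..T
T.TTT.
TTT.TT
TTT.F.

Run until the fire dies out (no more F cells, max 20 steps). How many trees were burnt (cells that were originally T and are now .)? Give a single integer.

Step 1: +1 fires, +1 burnt (F count now 1)
Step 2: +2 fires, +1 burnt (F count now 2)
Step 3: +1 fires, +2 burnt (F count now 1)
Step 4: +1 fires, +1 burnt (F count now 1)
Step 5: +2 fires, +1 burnt (F count now 2)
Step 6: +3 fires, +2 burnt (F count now 3)
Step 7: +3 fires, +3 burnt (F count now 3)
Step 8: +3 fires, +3 burnt (F count now 3)
Step 9: +0 fires, +3 burnt (F count now 0)
Fire out after step 9
Initially T: 19, now '.': 27
Total burnt (originally-T cells now '.'): 16

Answer: 16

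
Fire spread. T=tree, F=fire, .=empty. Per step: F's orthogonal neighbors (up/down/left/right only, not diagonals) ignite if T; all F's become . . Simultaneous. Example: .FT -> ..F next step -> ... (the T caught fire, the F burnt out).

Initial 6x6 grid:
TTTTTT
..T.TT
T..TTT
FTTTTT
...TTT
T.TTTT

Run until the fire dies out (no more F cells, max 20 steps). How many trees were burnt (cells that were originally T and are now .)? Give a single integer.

Step 1: +2 fires, +1 burnt (F count now 2)
Step 2: +1 fires, +2 burnt (F count now 1)
Step 3: +1 fires, +1 burnt (F count now 1)
Step 4: +3 fires, +1 burnt (F count now 3)
Step 5: +4 fires, +3 burnt (F count now 4)
Step 6: +5 fires, +4 burnt (F count now 5)
Step 7: +3 fires, +5 burnt (F count now 3)
Step 8: +2 fires, +3 burnt (F count now 2)
Step 9: +1 fires, +2 burnt (F count now 1)
Step 10: +2 fires, +1 burnt (F count now 2)
Step 11: +1 fires, +2 burnt (F count now 1)
Step 12: +0 fires, +1 burnt (F count now 0)
Fire out after step 12
Initially T: 26, now '.': 35
Total burnt (originally-T cells now '.'): 25

Answer: 25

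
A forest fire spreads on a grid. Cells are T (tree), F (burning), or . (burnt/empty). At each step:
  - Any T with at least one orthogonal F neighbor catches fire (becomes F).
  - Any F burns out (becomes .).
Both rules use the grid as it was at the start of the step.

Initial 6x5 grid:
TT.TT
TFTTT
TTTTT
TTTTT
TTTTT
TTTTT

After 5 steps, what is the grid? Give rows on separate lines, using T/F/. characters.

Step 1: 4 trees catch fire, 1 burn out
  TF.TT
  F.FTT
  TFTTT
  TTTTT
  TTTTT
  TTTTT
Step 2: 5 trees catch fire, 4 burn out
  F..TT
  ...FT
  F.FTT
  TFTTT
  TTTTT
  TTTTT
Step 3: 6 trees catch fire, 5 burn out
  ...FT
  ....F
  ...FT
  F.FTT
  TFTTT
  TTTTT
Step 4: 6 trees catch fire, 6 burn out
  ....F
  .....
  ....F
  ...FT
  F.FTT
  TFTTT
Step 5: 4 trees catch fire, 6 burn out
  .....
  .....
  .....
  ....F
  ...FT
  F.FTT

.....
.....
.....
....F
...FT
F.FTT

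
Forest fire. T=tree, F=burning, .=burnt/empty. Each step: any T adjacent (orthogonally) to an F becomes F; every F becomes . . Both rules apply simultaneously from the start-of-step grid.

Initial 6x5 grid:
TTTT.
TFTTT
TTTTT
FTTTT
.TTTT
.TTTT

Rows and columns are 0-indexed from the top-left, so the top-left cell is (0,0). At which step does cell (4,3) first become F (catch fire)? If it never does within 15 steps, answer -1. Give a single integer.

Step 1: cell (4,3)='T' (+6 fires, +2 burnt)
Step 2: cell (4,3)='T' (+6 fires, +6 burnt)
Step 3: cell (4,3)='T' (+6 fires, +6 burnt)
Step 4: cell (4,3)='F' (+4 fires, +6 burnt)
  -> target ignites at step 4
Step 5: cell (4,3)='.' (+2 fires, +4 burnt)
Step 6: cell (4,3)='.' (+1 fires, +2 burnt)
Step 7: cell (4,3)='.' (+0 fires, +1 burnt)
  fire out at step 7

4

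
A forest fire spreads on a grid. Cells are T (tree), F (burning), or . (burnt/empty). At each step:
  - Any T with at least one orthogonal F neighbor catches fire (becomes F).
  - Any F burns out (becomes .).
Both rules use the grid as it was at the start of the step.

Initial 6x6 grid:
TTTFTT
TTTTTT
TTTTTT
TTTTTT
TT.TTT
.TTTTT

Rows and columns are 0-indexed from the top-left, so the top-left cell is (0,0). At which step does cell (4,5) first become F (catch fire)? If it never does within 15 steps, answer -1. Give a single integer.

Step 1: cell (4,5)='T' (+3 fires, +1 burnt)
Step 2: cell (4,5)='T' (+5 fires, +3 burnt)
Step 3: cell (4,5)='T' (+6 fires, +5 burnt)
Step 4: cell (4,5)='T' (+6 fires, +6 burnt)
Step 5: cell (4,5)='T' (+5 fires, +6 burnt)
Step 6: cell (4,5)='F' (+5 fires, +5 burnt)
  -> target ignites at step 6
Step 7: cell (4,5)='.' (+3 fires, +5 burnt)
Step 8: cell (4,5)='.' (+0 fires, +3 burnt)
  fire out at step 8

6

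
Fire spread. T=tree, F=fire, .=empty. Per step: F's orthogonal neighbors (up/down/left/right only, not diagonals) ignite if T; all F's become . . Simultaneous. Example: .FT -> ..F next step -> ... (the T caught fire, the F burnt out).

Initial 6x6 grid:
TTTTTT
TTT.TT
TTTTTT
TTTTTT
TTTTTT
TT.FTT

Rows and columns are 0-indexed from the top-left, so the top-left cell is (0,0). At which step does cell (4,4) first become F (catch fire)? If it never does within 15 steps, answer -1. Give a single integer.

Step 1: cell (4,4)='T' (+2 fires, +1 burnt)
Step 2: cell (4,4)='F' (+4 fires, +2 burnt)
  -> target ignites at step 2
Step 3: cell (4,4)='.' (+5 fires, +4 burnt)
Step 4: cell (4,4)='.' (+6 fires, +5 burnt)
Step 5: cell (4,4)='.' (+6 fires, +6 burnt)
Step 6: cell (4,4)='.' (+5 fires, +6 burnt)
Step 7: cell (4,4)='.' (+4 fires, +5 burnt)
Step 8: cell (4,4)='.' (+1 fires, +4 burnt)
Step 9: cell (4,4)='.' (+0 fires, +1 burnt)
  fire out at step 9

2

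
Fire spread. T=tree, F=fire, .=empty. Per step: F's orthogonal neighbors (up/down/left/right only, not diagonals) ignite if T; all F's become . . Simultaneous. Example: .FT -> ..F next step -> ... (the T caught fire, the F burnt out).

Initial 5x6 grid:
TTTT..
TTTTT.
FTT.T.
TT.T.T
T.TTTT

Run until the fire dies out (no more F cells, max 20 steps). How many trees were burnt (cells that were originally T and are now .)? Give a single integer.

Step 1: +3 fires, +1 burnt (F count now 3)
Step 2: +5 fires, +3 burnt (F count now 5)
Step 3: +2 fires, +5 burnt (F count now 2)
Step 4: +2 fires, +2 burnt (F count now 2)
Step 5: +2 fires, +2 burnt (F count now 2)
Step 6: +1 fires, +2 burnt (F count now 1)
Step 7: +0 fires, +1 burnt (F count now 0)
Fire out after step 7
Initially T: 21, now '.': 24
Total burnt (originally-T cells now '.'): 15

Answer: 15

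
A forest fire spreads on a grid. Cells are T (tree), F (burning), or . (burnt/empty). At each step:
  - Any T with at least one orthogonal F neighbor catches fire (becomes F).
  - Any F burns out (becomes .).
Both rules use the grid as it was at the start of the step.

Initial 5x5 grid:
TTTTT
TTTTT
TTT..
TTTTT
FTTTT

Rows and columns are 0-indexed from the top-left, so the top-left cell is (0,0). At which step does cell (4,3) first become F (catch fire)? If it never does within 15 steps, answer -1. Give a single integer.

Step 1: cell (4,3)='T' (+2 fires, +1 burnt)
Step 2: cell (4,3)='T' (+3 fires, +2 burnt)
Step 3: cell (4,3)='F' (+4 fires, +3 burnt)
  -> target ignites at step 3
Step 4: cell (4,3)='.' (+5 fires, +4 burnt)
Step 5: cell (4,3)='.' (+3 fires, +5 burnt)
Step 6: cell (4,3)='.' (+2 fires, +3 burnt)
Step 7: cell (4,3)='.' (+2 fires, +2 burnt)
Step 8: cell (4,3)='.' (+1 fires, +2 burnt)
Step 9: cell (4,3)='.' (+0 fires, +1 burnt)
  fire out at step 9

3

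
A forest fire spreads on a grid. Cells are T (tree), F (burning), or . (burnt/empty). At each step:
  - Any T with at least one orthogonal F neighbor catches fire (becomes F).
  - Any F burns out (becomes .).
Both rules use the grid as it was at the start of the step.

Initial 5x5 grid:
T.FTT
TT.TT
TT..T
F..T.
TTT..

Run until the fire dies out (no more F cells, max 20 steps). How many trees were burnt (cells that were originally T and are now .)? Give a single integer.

Step 1: +3 fires, +2 burnt (F count now 3)
Step 2: +5 fires, +3 burnt (F count now 5)
Step 3: +4 fires, +5 burnt (F count now 4)
Step 4: +1 fires, +4 burnt (F count now 1)
Step 5: +0 fires, +1 burnt (F count now 0)
Fire out after step 5
Initially T: 14, now '.': 24
Total burnt (originally-T cells now '.'): 13

Answer: 13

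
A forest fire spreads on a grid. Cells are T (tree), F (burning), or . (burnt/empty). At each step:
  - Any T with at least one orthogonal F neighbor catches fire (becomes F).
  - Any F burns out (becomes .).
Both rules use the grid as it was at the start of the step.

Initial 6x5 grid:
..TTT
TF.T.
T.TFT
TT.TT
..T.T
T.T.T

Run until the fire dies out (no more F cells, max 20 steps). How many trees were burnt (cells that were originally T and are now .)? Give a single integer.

Answer: 14

Derivation:
Step 1: +5 fires, +2 burnt (F count now 5)
Step 2: +3 fires, +5 burnt (F count now 3)
Step 3: +4 fires, +3 burnt (F count now 4)
Step 4: +2 fires, +4 burnt (F count now 2)
Step 5: +0 fires, +2 burnt (F count now 0)
Fire out after step 5
Initially T: 17, now '.': 27
Total burnt (originally-T cells now '.'): 14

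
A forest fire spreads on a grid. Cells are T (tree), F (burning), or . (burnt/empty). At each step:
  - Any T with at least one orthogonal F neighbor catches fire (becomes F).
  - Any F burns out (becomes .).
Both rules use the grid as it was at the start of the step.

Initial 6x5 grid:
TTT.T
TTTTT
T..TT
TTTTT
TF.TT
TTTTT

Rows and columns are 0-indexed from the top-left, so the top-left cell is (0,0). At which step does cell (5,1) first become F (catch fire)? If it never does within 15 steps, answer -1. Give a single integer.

Step 1: cell (5,1)='F' (+3 fires, +1 burnt)
  -> target ignites at step 1
Step 2: cell (5,1)='.' (+4 fires, +3 burnt)
Step 3: cell (5,1)='.' (+3 fires, +4 burnt)
Step 4: cell (5,1)='.' (+5 fires, +3 burnt)
Step 5: cell (5,1)='.' (+5 fires, +5 burnt)
Step 6: cell (5,1)='.' (+3 fires, +5 burnt)
Step 7: cell (5,1)='.' (+2 fires, +3 burnt)
Step 8: cell (5,1)='.' (+0 fires, +2 burnt)
  fire out at step 8

1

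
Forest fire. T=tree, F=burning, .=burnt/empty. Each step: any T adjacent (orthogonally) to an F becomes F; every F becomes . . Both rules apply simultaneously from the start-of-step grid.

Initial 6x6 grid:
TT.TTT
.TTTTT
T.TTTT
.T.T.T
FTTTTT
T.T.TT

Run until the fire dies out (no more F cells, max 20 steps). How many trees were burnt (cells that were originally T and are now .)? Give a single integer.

Step 1: +2 fires, +1 burnt (F count now 2)
Step 2: +2 fires, +2 burnt (F count now 2)
Step 3: +2 fires, +2 burnt (F count now 2)
Step 4: +2 fires, +2 burnt (F count now 2)
Step 5: +3 fires, +2 burnt (F count now 3)
Step 6: +5 fires, +3 burnt (F count now 5)
Step 7: +4 fires, +5 burnt (F count now 4)
Step 8: +3 fires, +4 burnt (F count now 3)
Step 9: +2 fires, +3 burnt (F count now 2)
Step 10: +1 fires, +2 burnt (F count now 1)
Step 11: +0 fires, +1 burnt (F count now 0)
Fire out after step 11
Initially T: 27, now '.': 35
Total burnt (originally-T cells now '.'): 26

Answer: 26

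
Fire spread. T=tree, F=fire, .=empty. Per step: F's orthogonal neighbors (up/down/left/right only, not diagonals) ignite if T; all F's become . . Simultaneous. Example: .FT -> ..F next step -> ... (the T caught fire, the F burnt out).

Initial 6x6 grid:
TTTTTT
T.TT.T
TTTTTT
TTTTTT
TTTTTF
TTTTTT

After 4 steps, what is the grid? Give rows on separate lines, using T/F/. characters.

Step 1: 3 trees catch fire, 1 burn out
  TTTTTT
  T.TT.T
  TTTTTT
  TTTTTF
  TTTTF.
  TTTTTF
Step 2: 4 trees catch fire, 3 burn out
  TTTTTT
  T.TT.T
  TTTTTF
  TTTTF.
  TTTF..
  TTTTF.
Step 3: 5 trees catch fire, 4 burn out
  TTTTTT
  T.TT.F
  TTTTF.
  TTTF..
  TTF...
  TTTF..
Step 4: 5 trees catch fire, 5 burn out
  TTTTTF
  T.TT..
  TTTF..
  TTF...
  TF....
  TTF...

TTTTTF
T.TT..
TTTF..
TTF...
TF....
TTF...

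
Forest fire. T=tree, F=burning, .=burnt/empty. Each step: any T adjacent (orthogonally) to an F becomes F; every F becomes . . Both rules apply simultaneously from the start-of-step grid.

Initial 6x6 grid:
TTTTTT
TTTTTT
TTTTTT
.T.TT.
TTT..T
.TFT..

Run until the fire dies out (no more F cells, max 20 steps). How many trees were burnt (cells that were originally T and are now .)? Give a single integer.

Answer: 26

Derivation:
Step 1: +3 fires, +1 burnt (F count now 3)
Step 2: +1 fires, +3 burnt (F count now 1)
Step 3: +2 fires, +1 burnt (F count now 2)
Step 4: +1 fires, +2 burnt (F count now 1)
Step 5: +3 fires, +1 burnt (F count now 3)
Step 6: +4 fires, +3 burnt (F count now 4)
Step 7: +5 fires, +4 burnt (F count now 5)
Step 8: +4 fires, +5 burnt (F count now 4)
Step 9: +2 fires, +4 burnt (F count now 2)
Step 10: +1 fires, +2 burnt (F count now 1)
Step 11: +0 fires, +1 burnt (F count now 0)
Fire out after step 11
Initially T: 27, now '.': 35
Total burnt (originally-T cells now '.'): 26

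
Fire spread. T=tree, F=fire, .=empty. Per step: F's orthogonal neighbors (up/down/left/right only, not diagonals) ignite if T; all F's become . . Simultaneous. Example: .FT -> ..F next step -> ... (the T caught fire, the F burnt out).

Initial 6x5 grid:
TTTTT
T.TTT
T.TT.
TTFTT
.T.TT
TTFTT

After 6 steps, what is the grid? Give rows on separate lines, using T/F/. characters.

Step 1: 5 trees catch fire, 2 burn out
  TTTTT
  T.TTT
  T.FT.
  TF.FT
  .T.TT
  TF.FT
Step 2: 8 trees catch fire, 5 burn out
  TTTTT
  T.FTT
  T..F.
  F...F
  .F.FT
  F...F
Step 3: 4 trees catch fire, 8 burn out
  TTFTT
  T..FT
  F....
  .....
  ....F
  .....
Step 4: 4 trees catch fire, 4 burn out
  TF.FT
  F...F
  .....
  .....
  .....
  .....
Step 5: 2 trees catch fire, 4 burn out
  F...F
  .....
  .....
  .....
  .....
  .....
Step 6: 0 trees catch fire, 2 burn out
  .....
  .....
  .....
  .....
  .....
  .....

.....
.....
.....
.....
.....
.....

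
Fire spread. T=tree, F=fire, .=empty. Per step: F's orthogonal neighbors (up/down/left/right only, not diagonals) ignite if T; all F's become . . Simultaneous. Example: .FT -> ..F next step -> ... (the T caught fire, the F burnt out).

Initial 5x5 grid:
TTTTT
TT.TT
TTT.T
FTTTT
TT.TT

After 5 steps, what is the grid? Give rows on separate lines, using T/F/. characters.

Step 1: 3 trees catch fire, 1 burn out
  TTTTT
  TT.TT
  FTT.T
  .FTTT
  FT.TT
Step 2: 4 trees catch fire, 3 burn out
  TTTTT
  FT.TT
  .FT.T
  ..FTT
  .F.TT
Step 3: 4 trees catch fire, 4 burn out
  FTTTT
  .F.TT
  ..F.T
  ...FT
  ...TT
Step 4: 3 trees catch fire, 4 burn out
  .FTTT
  ...TT
  ....T
  ....F
  ...FT
Step 5: 3 trees catch fire, 3 burn out
  ..FTT
  ...TT
  ....F
  .....
  ....F

..FTT
...TT
....F
.....
....F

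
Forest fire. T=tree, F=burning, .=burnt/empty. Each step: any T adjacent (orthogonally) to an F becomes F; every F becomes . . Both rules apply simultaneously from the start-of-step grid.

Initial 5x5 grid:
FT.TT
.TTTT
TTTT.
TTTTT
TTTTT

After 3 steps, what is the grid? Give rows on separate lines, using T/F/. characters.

Step 1: 1 trees catch fire, 1 burn out
  .F.TT
  .TTTT
  TTTT.
  TTTTT
  TTTTT
Step 2: 1 trees catch fire, 1 burn out
  ...TT
  .FTTT
  TTTT.
  TTTTT
  TTTTT
Step 3: 2 trees catch fire, 1 burn out
  ...TT
  ..FTT
  TFTT.
  TTTTT
  TTTTT

...TT
..FTT
TFTT.
TTTTT
TTTTT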